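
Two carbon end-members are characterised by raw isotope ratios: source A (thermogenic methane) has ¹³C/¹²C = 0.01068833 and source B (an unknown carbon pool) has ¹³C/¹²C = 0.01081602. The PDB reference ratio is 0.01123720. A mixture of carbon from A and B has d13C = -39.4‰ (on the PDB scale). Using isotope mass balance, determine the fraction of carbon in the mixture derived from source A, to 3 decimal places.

δ_A = (0.01068833/0.01123720 − 1)×1000 = (0.951156 − 1)×1000 = -48.844‰
δ_B = (0.01081602/0.01123720 − 1)×1000 = (0.962519 − 1)×1000 = -37.481‰
f_A = (δ_mix − δ_B)/(δ_A − δ_B) = (-39.4 − (-37.481))/(-48.844 − (-37.481))
f_A = -1.919 / -11.363 = 0.1689

0.169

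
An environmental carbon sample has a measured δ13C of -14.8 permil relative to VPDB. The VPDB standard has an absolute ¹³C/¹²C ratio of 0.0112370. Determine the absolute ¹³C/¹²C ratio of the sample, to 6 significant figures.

0.0110707

R_sample = R_standard × (δ13C/1000 + 1)
R_sample = 0.0112370 × (-14.8/1000 + 1) = 0.0112370 × 0.985200
R_sample = 0.0110707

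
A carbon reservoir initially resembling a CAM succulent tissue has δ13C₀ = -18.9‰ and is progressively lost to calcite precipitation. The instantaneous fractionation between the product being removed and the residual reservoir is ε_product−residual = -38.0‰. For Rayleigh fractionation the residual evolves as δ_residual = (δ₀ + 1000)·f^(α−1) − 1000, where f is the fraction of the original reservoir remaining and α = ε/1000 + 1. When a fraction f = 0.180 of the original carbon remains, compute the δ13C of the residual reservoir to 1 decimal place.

47.2‰

Rayleigh residual: δ_res = (δ₀ + 1000)·f^(α−1) − 1000
α = ε/1000 + 1 = 0.96200, so α − 1 = -0.03800
f^(α−1) = 0.180^(-0.03800) = 1.067332
δ_res = (-18.9 + 1000) × 1.067332 − 1000 = 1047.160 − 1000 = 47.16‰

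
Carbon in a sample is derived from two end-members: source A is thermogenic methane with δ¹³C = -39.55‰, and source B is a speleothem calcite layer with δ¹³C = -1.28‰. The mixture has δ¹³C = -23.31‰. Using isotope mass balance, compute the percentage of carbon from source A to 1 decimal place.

δ_mix = f_A·δ_A + (1 − f_A)·δ_B  ⇒  f_A = (δ_mix − δ_B)/(δ_A − δ_B)
f_A = (-23.31 − (-1.28)) / (-39.55 − (-1.28))
f_A = -22.03 / -38.27 = 0.5756

57.6%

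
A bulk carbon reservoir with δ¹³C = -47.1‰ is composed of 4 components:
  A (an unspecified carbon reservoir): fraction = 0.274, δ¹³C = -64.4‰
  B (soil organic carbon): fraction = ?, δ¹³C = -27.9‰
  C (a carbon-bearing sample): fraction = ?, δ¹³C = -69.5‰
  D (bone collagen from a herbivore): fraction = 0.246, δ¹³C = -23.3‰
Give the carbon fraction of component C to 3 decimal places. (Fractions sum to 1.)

Let f_C and f_B be the unknown fractions; fractions sum to 1 so f_C + f_B = 0.480.
Mass balance: Σ fᵢ·δᵢ = δ_bulk ⇒ f_C·(-69.5) + f_B·(-27.9) = -47.1 − (-23.377) = -23.723
Substitute f_B = 0.480 − f_C:
f_C·(-69.5 − -27.9) = -23.723 − 0.480×(-27.9) = -10.331
f_C = -10.331 / -41.6 = 0.2483

0.248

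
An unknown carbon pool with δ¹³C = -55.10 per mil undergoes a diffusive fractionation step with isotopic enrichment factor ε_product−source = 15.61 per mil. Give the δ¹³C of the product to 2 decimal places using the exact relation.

-40.35 per mil

Exactly, δ_product = (δ_source + 1000)·(ε/1000 + 1) − 1000.
δ_product = (-55.10 + 1000) × (15.61/1000 + 1) − 1000
δ_product = -40.350 per mil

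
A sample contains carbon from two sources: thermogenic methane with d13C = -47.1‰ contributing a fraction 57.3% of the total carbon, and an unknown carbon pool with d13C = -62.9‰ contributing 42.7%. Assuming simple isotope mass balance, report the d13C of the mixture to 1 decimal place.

-53.8‰

δ_mix = f_A·δ_A + f_B·δ_B
δ_mix = 0.573 × (-47.1) + 0.427 × (-62.9)
δ_mix = -26.99 + -26.86 = -53.85‰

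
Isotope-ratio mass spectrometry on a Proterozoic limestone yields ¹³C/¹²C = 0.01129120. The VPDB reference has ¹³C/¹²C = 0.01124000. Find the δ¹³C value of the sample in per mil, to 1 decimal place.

δ¹³C = (R_sample / R_standard − 1) × 1000
R_sample / R_standard = 0.01129120 / 0.01124000 = 1.004555
δ¹³C = (1.004555 − 1) × 1000 = 4.56 per mil

4.6 per mil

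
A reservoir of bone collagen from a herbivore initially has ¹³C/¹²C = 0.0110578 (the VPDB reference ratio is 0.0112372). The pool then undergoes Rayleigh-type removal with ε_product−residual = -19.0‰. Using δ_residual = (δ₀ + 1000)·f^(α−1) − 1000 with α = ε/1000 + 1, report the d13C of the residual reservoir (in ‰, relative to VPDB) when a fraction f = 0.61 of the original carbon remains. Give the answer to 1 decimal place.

δ₀ = (0.0110578/0.0112372 − 1)×1000 = (0.984035 − 1)×1000 = -15.965‰
α − 1 = ε/1000 = -0.0190
f^(α−1) = 0.61^(-0.0190) = 1.009436
δ_res = (-15.965 + 1000) × 1.009436 − 1000 = 993.320 − 1000 = -6.68‰

-6.7‰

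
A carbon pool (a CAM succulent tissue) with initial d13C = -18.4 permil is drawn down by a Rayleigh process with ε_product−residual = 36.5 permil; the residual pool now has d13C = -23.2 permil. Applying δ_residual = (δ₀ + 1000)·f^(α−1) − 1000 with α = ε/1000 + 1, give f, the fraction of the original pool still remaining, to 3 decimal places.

α − 1 = ε/1000 = 0.0365
(δ_res + 1000)/(δ₀ + 1000) = (-23.2 + 1000)/(-18.4 + 1000) = 976.8/981.6 = 0.995110
f = 0.995110^(1/0.0365) = exp(ln(0.995110)/0.0365) = exp(-0.00490/0.0365)
f = exp(-0.1343) = 0.8743

0.874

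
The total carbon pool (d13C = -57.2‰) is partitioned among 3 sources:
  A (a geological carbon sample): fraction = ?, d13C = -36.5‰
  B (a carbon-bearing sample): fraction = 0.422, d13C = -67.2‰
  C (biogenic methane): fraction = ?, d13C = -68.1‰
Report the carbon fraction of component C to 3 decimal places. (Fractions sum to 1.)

Let f_C and f_A be the unknown fractions; fractions sum to 1 so f_C + f_A = 0.578.
Mass balance: Σ fᵢ·δᵢ = δ_bulk ⇒ f_C·(-68.1) + f_A·(-36.5) = -57.2 − (-28.358) = -28.842
Substitute f_A = 0.578 − f_C:
f_C·(-68.1 − -36.5) = -28.842 − 0.578×(-36.5) = -7.745
f_C = -7.745 / -31.6 = 0.2451

0.245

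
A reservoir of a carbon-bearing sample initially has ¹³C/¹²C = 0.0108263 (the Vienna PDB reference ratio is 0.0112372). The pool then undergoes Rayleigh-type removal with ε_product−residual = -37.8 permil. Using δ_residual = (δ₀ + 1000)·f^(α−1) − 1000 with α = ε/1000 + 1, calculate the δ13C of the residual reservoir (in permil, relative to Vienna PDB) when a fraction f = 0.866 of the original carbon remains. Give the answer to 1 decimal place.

δ₀ = (0.0108263/0.0112372 − 1)×1000 = (0.963434 − 1)×1000 = -36.566 permil
α − 1 = ε/1000 = -0.0378
f^(α−1) = 0.866^(-0.0378) = 1.005453
δ_res = (-36.566 + 1000) × 1.005453 − 1000 = 968.688 − 1000 = -31.31 permil

-31.3 permil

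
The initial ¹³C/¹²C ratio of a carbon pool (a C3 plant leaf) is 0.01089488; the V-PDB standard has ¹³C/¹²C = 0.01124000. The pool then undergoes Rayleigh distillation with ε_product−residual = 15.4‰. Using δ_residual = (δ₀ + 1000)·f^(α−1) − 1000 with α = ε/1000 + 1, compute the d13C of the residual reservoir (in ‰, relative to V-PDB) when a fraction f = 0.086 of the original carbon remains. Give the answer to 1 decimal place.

-66.6‰

δ₀ = (0.01089488/0.01124000 − 1)×1000 = (0.969295 − 1)×1000 = -30.705‰
α − 1 = ε/1000 = 0.0154
f^(α−1) = 0.086^(0.0154) = 0.962922
δ_res = (-30.705 + 1000) × 0.962922 − 1000 = 933.356 − 1000 = -66.64‰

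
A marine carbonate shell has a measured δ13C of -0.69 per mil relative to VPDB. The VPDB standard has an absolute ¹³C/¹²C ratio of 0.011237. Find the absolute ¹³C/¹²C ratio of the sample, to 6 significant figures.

0.0112292

R_sample = R_standard × (δ13C/1000 + 1)
R_sample = 0.011237 × (-0.69/1000 + 1) = 0.011237 × 0.999310
R_sample = 0.0112292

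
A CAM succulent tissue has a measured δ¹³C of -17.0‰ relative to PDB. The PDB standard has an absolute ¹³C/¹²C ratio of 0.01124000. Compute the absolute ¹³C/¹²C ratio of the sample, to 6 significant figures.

0.0110489

R_sample = R_standard × (δ¹³C/1000 + 1)
R_sample = 0.01124000 × (-17.0/1000 + 1) = 0.01124000 × 0.983000
R_sample = 0.0110489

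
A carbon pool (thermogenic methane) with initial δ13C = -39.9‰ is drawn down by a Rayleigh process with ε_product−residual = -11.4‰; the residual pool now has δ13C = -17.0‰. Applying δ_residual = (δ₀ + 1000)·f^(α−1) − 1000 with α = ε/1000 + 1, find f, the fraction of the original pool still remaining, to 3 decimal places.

α − 1 = ε/1000 = -0.0114
(δ_res + 1000)/(δ₀ + 1000) = (-17.0 + 1000)/(-39.9 + 1000) = 983.0/960.1 = 1.023852
f = 1.023852^(1/-0.0114) = exp(ln(1.023852)/-0.0114) = exp(0.02357/-0.0114)
f = exp(-2.0677) = 0.1265

0.126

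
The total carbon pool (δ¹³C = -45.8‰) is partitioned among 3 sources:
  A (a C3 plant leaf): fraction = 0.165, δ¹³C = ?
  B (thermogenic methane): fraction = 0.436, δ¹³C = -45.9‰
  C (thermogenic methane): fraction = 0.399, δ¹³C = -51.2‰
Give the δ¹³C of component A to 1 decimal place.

-32.5‰

Isotope mass balance: δ_bulk = Σ fᵢ·δᵢ.
-45.8 = 0.165×δ_A + 0.436×(-45.9) + 0.399×(-51.2)
0.165·δ_A = -45.8 − (-40.441) = -5.359
δ_A = -5.359 / 0.165 = -32.48‰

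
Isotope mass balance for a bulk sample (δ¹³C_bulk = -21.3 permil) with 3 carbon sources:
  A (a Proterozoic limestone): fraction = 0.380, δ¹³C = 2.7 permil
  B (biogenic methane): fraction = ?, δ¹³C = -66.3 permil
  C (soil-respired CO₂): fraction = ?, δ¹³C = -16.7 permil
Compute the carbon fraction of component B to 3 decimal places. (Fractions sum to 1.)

Let f_B and f_C be the unknown fractions; fractions sum to 1 so f_B + f_C = 0.620.
Mass balance: Σ fᵢ·δᵢ = δ_bulk ⇒ f_B·(-66.3) + f_C·(-16.7) = -21.3 − (1.026) = -22.326
Substitute f_C = 0.620 − f_B:
f_B·(-66.3 − -16.7) = -22.326 − 0.620×(-16.7) = -11.972
f_B = -11.972 / -49.6 = 0.2414

0.241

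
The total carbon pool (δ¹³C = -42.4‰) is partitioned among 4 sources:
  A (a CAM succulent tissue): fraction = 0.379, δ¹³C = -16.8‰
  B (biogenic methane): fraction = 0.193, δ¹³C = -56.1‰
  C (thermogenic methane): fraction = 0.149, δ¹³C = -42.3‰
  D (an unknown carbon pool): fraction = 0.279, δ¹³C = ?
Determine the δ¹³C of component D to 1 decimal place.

-67.8‰

Isotope mass balance: δ_bulk = Σ fᵢ·δᵢ.
-42.4 = 0.379×(-16.8) + 0.193×(-56.1) + 0.149×(-42.3) + 0.279×δ_D
0.279·δ_D = -42.4 − (-23.497) = -18.903
δ_D = -18.903 / 0.279 = -67.75‰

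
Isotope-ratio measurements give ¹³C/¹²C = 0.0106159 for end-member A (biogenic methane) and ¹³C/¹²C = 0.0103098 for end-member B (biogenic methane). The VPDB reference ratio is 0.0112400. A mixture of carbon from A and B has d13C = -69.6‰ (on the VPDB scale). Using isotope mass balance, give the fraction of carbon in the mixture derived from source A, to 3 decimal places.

0.483

δ_A = (0.0106159/0.0112400 − 1)×1000 = (0.944475 − 1)×1000 = -55.525‰
δ_B = (0.0103098/0.0112400 − 1)×1000 = (0.917242 − 1)×1000 = -82.758‰
f_A = (δ_mix − δ_B)/(δ_A − δ_B) = (-69.6 − (-82.758))/(-55.525 − (-82.758))
f_A = 13.158 / 27.233 = 0.4832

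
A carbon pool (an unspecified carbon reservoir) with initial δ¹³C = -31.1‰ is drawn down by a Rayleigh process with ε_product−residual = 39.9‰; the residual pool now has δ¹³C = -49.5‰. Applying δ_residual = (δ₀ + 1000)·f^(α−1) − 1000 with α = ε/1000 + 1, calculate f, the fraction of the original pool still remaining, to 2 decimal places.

0.62

α − 1 = ε/1000 = 0.0399
(δ_res + 1000)/(δ₀ + 1000) = (-49.5 + 1000)/(-31.1 + 1000) = 950.5/968.9 = 0.981009
f = 0.981009^(1/0.0399) = exp(ln(0.981009)/0.0399) = exp(-0.01917/0.0399)
f = exp(-0.4805) = 0.6185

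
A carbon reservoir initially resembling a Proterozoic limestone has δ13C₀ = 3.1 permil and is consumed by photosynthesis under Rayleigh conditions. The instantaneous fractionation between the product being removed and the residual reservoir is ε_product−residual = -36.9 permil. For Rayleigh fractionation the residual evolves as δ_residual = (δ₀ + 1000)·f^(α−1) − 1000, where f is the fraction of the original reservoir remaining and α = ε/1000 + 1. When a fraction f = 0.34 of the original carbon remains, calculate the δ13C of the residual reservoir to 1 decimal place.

43.8 permil

Rayleigh residual: δ_res = (δ₀ + 1000)·f^(α−1) − 1000
α = ε/1000 + 1 = 0.96310, so α − 1 = -0.03690
f^(α−1) = 0.34^(-0.03690) = 1.040611
δ_res = (3.1 + 1000) × 1.040611 − 1000 = 1043.837 − 1000 = 43.84 permil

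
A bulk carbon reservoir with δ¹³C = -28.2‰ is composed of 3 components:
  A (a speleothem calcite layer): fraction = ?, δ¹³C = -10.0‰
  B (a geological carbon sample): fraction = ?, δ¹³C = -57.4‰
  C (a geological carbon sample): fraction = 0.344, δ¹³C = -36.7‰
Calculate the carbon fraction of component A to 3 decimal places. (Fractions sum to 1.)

Let f_A and f_B be the unknown fractions; fractions sum to 1 so f_A + f_B = 0.656.
Mass balance: Σ fᵢ·δᵢ = δ_bulk ⇒ f_A·(-10.0) + f_B·(-57.4) = -28.2 − (-12.625) = -15.575
Substitute f_B = 0.656 − f_A:
f_A·(-10.0 − -57.4) = -15.575 − 0.656×(-57.4) = 22.079
f_A = 22.079 / 47.4 = 0.4658

0.466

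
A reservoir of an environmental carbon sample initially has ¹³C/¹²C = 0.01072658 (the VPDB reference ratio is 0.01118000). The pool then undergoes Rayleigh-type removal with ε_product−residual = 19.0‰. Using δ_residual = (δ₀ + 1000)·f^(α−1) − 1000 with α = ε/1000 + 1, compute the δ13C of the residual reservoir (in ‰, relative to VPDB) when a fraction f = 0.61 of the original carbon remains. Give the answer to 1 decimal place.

δ₀ = (0.01072658/0.01118000 − 1)×1000 = (0.959444 − 1)×1000 = -40.556‰
α − 1 = ε/1000 = 0.0190
f^(α−1) = 0.61^(0.0190) = 0.990652
δ_res = (-40.556 + 1000) × 0.990652 − 1000 = 950.475 − 1000 = -49.52‰

-49.5‰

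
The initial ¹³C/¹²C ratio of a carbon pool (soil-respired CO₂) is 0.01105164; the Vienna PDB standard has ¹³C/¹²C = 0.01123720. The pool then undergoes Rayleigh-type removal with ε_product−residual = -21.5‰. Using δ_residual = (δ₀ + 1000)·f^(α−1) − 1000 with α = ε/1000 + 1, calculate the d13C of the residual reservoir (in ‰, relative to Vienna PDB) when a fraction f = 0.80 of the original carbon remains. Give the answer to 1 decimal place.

-11.8‰

δ₀ = (0.01105164/0.01123720 − 1)×1000 = (0.983487 − 1)×1000 = -16.513‰
α − 1 = ε/1000 = -0.0215
f^(α−1) = 0.80^(-0.0215) = 1.004809
δ_res = (-16.513 + 1000) × 1.004809 − 1000 = 988.217 − 1000 = -11.78‰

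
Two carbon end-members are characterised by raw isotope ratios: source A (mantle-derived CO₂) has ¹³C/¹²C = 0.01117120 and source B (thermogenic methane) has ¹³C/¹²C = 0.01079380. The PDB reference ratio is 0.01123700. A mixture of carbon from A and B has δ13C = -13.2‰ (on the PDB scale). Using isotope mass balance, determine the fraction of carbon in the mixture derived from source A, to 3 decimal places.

δ_A = (0.01117120/0.01123700 − 1)×1000 = (0.994144 − 1)×1000 = -5.856‰
δ_B = (0.01079380/0.01123700 − 1)×1000 = (0.960559 − 1)×1000 = -39.441‰
f_A = (δ_mix − δ_B)/(δ_A − δ_B) = (-13.2 − (-39.441))/(-5.856 − (-39.441))
f_A = 26.241 / 33.585 = 0.7813

0.781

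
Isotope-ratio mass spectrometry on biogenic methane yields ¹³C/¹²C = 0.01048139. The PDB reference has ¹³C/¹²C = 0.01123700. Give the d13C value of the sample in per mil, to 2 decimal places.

d13C = (R_sample / R_standard − 1) × 1000
R_sample / R_standard = 0.01048139 / 0.01123700 = 0.932757
d13C = (0.932757 − 1) × 1000 = -67.243 per mil

-67.24 per mil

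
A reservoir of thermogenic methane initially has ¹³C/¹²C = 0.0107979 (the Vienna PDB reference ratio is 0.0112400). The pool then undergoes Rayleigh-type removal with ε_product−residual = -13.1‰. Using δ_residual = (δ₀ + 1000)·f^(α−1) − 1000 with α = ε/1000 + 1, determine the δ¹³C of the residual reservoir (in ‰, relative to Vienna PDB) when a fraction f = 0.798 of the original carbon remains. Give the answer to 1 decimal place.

δ₀ = (0.0107979/0.0112400 − 1)×1000 = (0.960667 − 1)×1000 = -39.333‰
α − 1 = ε/1000 = -0.0131
f^(α−1) = 0.798^(-0.0131) = 1.002960
δ_res = (-39.333 + 1000) × 1.002960 − 1000 = 963.511 − 1000 = -36.49‰

-36.5‰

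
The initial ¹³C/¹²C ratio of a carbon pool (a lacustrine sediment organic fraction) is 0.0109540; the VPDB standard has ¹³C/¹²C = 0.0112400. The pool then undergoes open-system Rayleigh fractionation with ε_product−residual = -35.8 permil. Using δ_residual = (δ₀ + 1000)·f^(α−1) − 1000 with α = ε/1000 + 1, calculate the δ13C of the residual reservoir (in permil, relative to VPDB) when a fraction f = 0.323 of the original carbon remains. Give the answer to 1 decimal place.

14.8 permil

δ₀ = (0.0109540/0.0112400 − 1)×1000 = (0.974555 − 1)×1000 = -25.445 permil
α − 1 = ε/1000 = -0.0358
f^(α−1) = 0.323^(-0.0358) = 1.041287
δ_res = (-25.445 + 1000) × 1.041287 − 1000 = 1014.792 − 1000 = 14.79 permil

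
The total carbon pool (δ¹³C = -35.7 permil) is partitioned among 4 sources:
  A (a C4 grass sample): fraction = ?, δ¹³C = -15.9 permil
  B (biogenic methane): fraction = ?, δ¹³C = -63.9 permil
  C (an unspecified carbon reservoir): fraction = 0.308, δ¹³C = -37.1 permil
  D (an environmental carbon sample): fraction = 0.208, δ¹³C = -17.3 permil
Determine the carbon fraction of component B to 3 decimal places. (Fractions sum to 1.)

0.270

Let f_B and f_A be the unknown fractions; fractions sum to 1 so f_B + f_A = 0.484.
Mass balance: Σ fᵢ·δᵢ = δ_bulk ⇒ f_B·(-63.9) + f_A·(-15.9) = -35.7 − (-15.025) = -20.675
Substitute f_A = 0.484 − f_B:
f_B·(-63.9 − -15.9) = -20.675 − 0.484×(-15.9) = -12.979
f_B = -12.979 / -48.0 = 0.2704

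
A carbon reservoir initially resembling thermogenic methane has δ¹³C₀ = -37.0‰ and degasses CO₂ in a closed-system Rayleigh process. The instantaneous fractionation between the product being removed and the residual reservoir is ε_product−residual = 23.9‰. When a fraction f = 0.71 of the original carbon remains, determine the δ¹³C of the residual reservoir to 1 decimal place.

-44.9‰

Rayleigh residual: δ_res = (δ₀ + 1000)·f^(α−1) − 1000
α = ε/1000 + 1 = 1.02390, so α − 1 = 0.02390
f^(α−1) = 0.71^(0.02390) = 0.991848
δ_res = (-37.0 + 1000) × 0.991848 − 1000 = 955.150 − 1000 = -44.85‰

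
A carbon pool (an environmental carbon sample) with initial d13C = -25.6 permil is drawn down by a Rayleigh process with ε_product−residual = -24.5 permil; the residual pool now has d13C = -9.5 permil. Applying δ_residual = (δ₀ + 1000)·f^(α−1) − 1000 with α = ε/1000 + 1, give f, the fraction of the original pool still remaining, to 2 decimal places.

0.51

α − 1 = ε/1000 = -0.0245
(δ_res + 1000)/(δ₀ + 1000) = (-9.5 + 1000)/(-25.6 + 1000) = 990.5/974.4 = 1.016523
f = 1.016523^(1/-0.0245) = exp(ln(1.016523)/-0.0245) = exp(0.01639/-0.0245)
f = exp(-0.6689) = 0.5123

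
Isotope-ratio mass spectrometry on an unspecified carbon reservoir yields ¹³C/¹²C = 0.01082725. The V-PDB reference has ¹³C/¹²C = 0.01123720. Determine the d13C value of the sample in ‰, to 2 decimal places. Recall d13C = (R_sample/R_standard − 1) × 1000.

d13C = (R_sample / R_standard − 1) × 1000
R_sample / R_standard = 0.01082725 / 0.01123720 = 0.963518
d13C = (0.963518 − 1) × 1000 = -36.482‰

-36.48‰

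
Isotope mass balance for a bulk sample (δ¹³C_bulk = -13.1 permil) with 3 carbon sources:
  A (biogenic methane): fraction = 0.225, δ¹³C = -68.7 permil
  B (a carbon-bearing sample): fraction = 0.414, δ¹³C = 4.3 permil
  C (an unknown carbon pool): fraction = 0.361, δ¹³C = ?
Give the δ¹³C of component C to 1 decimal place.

1.6 permil

Isotope mass balance: δ_bulk = Σ fᵢ·δᵢ.
-13.1 = 0.225×(-68.7) + 0.414×(4.3) + 0.361×δ_C
0.361·δ_C = -13.1 − (-13.677) = 0.577
δ_C = 0.577 / 0.361 = 1.60 permil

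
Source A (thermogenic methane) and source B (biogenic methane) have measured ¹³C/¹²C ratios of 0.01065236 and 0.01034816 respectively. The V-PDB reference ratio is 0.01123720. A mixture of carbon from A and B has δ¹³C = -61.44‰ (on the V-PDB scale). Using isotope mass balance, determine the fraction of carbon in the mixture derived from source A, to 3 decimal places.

0.653

δ_A = (0.01065236/0.01123720 − 1)×1000 = (0.947955 − 1)×1000 = -52.045‰
δ_B = (0.01034816/0.01123720 − 1)×1000 = (0.920884 − 1)×1000 = -79.116‰
f_A = (δ_mix − δ_B)/(δ_A − δ_B) = (-61.44 − (-79.116))/(-52.045 − (-79.116))
f_A = 17.676 / 27.071 = 0.6529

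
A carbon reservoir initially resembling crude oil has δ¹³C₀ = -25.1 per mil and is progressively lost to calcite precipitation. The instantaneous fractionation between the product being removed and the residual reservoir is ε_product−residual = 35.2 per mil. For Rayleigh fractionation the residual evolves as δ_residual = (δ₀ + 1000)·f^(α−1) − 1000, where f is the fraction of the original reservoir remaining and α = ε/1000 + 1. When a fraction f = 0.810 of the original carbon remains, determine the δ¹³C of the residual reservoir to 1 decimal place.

Rayleigh residual: δ_res = (δ₀ + 1000)·f^(α−1) − 1000
α = ε/1000 + 1 = 1.03520, so α − 1 = 0.03520
f^(α−1) = 0.810^(0.03520) = 0.992610
δ_res = (-25.1 + 1000) × 0.992610 − 1000 = 967.696 − 1000 = -32.30 per mil

-32.3 per mil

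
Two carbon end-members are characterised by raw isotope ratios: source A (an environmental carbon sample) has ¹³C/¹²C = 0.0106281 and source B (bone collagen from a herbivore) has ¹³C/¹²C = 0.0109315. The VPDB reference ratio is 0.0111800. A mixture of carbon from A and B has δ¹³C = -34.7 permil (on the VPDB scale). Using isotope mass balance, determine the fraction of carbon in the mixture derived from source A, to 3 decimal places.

δ_A = (0.0106281/0.0111800 − 1)×1000 = (0.950635 − 1)×1000 = -49.365 permil
δ_B = (0.0109315/0.0111800 − 1)×1000 = (0.977773 − 1)×1000 = -22.227 permil
f_A = (δ_mix − δ_B)/(δ_A − δ_B) = (-34.7 − (-22.227))/(-49.365 − (-22.227))
f_A = -12.473 / -27.138 = 0.4596

0.460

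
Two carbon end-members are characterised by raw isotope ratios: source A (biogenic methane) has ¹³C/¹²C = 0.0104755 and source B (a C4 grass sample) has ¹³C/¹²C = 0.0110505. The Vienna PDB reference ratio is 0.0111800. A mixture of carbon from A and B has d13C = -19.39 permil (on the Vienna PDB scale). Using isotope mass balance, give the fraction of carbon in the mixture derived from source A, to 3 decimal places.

0.152

δ_A = (0.0104755/0.0111800 − 1)×1000 = (0.936986 − 1)×1000 = -63.014 permil
δ_B = (0.0110505/0.0111800 − 1)×1000 = (0.988417 − 1)×1000 = -11.583 permil
f_A = (δ_mix − δ_B)/(δ_A − δ_B) = (-19.39 − (-11.583))/(-63.014 − (-11.583))
f_A = -7.807 / -51.431 = 0.1518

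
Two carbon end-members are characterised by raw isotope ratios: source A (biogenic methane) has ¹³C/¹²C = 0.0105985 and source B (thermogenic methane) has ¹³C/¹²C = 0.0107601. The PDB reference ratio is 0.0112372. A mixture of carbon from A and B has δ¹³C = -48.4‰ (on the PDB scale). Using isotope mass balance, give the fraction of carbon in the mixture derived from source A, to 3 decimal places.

0.413

δ_A = (0.0105985/0.0112372 − 1)×1000 = (0.943162 − 1)×1000 = -56.838‰
δ_B = (0.0107601/0.0112372 − 1)×1000 = (0.957543 − 1)×1000 = -42.457‰
f_A = (δ_mix − δ_B)/(δ_A − δ_B) = (-48.4 − (-42.457))/(-56.838 − (-42.457))
f_A = -5.943 / -14.381 = 0.4132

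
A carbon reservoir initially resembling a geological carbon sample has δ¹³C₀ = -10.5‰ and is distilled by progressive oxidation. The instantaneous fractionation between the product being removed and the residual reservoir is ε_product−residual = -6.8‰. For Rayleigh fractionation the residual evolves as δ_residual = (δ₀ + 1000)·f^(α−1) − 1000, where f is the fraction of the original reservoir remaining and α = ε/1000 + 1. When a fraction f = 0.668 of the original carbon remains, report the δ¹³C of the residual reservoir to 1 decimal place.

Rayleigh residual: δ_res = (δ₀ + 1000)·f^(α−1) − 1000
α = ε/1000 + 1 = 0.99320, so α − 1 = -0.00680
f^(α−1) = 0.668^(-0.00680) = 1.002747
δ_res = (-10.5 + 1000) × 1.002747 − 1000 = 992.218 − 1000 = -7.78‰

-7.8‰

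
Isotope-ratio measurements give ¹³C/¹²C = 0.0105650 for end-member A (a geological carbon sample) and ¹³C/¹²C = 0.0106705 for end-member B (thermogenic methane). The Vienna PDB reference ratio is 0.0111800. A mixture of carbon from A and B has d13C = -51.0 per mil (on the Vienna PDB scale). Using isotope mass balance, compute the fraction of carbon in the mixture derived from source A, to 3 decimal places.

0.575

δ_A = (0.0105650/0.0111800 − 1)×1000 = (0.944991 − 1)×1000 = -55.009 per mil
δ_B = (0.0106705/0.0111800 − 1)×1000 = (0.954428 − 1)×1000 = -45.572 per mil
f_A = (δ_mix − δ_B)/(δ_A − δ_B) = (-51.0 − (-45.572))/(-55.009 − (-45.572))
f_A = -5.428 / -9.436 = 0.5752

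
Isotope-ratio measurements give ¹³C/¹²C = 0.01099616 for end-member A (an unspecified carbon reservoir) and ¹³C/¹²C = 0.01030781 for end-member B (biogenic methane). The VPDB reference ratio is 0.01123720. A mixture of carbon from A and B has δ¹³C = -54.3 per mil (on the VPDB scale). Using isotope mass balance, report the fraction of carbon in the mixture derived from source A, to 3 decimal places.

0.464

δ_A = (0.01099616/0.01123720 − 1)×1000 = (0.978550 − 1)×1000 = -21.450 per mil
δ_B = (0.01030781/0.01123720 − 1)×1000 = (0.917293 − 1)×1000 = -82.707 per mil
f_A = (δ_mix − δ_B)/(δ_A − δ_B) = (-54.3 − (-82.707))/(-21.450 − (-82.707))
f_A = 28.407 / 61.256 = 0.4637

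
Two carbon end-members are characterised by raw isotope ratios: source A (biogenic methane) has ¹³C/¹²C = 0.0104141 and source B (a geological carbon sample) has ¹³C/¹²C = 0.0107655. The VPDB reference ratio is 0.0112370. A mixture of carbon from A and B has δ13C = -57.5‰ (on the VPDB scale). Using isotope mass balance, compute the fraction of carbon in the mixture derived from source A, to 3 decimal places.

0.497

δ_A = (0.0104141/0.0112370 − 1)×1000 = (0.926769 − 1)×1000 = -73.231‰
δ_B = (0.0107655/0.0112370 − 1)×1000 = (0.958040 − 1)×1000 = -41.960‰
f_A = (δ_mix − δ_B)/(δ_A − δ_B) = (-57.5 − (-41.960))/(-73.231 − (-41.960))
f_A = -15.540 / -31.272 = 0.4969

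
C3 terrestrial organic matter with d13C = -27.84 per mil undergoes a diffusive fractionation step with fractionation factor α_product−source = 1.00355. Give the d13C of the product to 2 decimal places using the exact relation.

δ_product = (δ_source + 1000)·α − 1000
δ_product = (-27.84 + 1000) × 1.00355 − 1000
δ_product = 975.611 − 1000 = -24.389 per mil

-24.39 per mil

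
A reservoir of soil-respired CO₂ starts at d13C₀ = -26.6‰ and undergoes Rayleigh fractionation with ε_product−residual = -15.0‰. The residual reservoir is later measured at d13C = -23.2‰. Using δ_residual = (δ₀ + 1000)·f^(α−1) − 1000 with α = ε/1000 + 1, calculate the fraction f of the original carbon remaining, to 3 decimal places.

α − 1 = ε/1000 = -0.0150
(δ_res + 1000)/(δ₀ + 1000) = (-23.2 + 1000)/(-26.6 + 1000) = 976.8/973.4 = 1.003493
f = 1.003493^(1/-0.0150) = exp(ln(1.003493)/-0.0150) = exp(0.00349/-0.0150)
f = exp(-0.2325) = 0.7926

0.793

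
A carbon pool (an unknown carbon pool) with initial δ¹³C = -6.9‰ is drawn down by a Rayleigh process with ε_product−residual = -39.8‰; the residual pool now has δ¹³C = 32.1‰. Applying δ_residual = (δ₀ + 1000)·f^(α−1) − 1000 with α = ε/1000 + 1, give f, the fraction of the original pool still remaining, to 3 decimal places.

α − 1 = ε/1000 = -0.0398
(δ_res + 1000)/(δ₀ + 1000) = (32.1 + 1000)/(-6.9 + 1000) = 1032.1/993.1 = 1.039271
f = 1.039271^(1/-0.0398) = exp(ln(1.039271)/-0.0398) = exp(0.03852/-0.0398)
f = exp(-0.9678) = 0.3799

0.380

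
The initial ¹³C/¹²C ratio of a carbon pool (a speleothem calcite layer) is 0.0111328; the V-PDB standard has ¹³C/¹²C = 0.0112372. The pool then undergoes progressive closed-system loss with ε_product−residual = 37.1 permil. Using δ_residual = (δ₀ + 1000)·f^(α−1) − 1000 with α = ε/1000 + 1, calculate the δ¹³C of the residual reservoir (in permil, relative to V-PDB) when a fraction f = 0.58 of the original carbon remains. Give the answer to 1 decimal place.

δ₀ = (0.0111328/0.0112372 − 1)×1000 = (0.990709 − 1)×1000 = -9.291 permil
α − 1 = ε/1000 = 0.0371
f^(α−1) = 0.58^(0.0371) = 0.979993
δ_res = (-9.291 + 1000) × 0.979993 − 1000 = 970.889 − 1000 = -29.11 permil

-29.1 permil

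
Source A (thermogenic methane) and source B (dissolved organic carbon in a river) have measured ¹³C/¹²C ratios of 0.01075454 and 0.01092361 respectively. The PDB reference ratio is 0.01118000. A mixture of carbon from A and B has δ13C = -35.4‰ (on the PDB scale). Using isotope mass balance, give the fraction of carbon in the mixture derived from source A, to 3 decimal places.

0.824

δ_A = (0.01075454/0.01118000 − 1)×1000 = (0.961945 − 1)×1000 = -38.055‰
δ_B = (0.01092361/0.01118000 − 1)×1000 = (0.977067 − 1)×1000 = -22.933‰
f_A = (δ_mix − δ_B)/(δ_A − δ_B) = (-35.4 − (-22.933))/(-38.055 − (-22.933))
f_A = -12.467 / -15.123 = 0.8244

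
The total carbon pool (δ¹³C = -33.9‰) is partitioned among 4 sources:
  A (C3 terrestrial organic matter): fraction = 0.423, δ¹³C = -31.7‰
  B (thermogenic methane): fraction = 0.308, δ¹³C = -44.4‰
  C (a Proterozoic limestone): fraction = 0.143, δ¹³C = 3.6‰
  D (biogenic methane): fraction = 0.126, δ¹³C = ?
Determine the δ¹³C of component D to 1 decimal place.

Isotope mass balance: δ_bulk = Σ fᵢ·δᵢ.
-33.9 = 0.423×(-31.7) + 0.308×(-44.4) + 0.143×(3.6) + 0.126×δ_D
0.126·δ_D = -33.9 − (-26.569) = -7.331
δ_D = -7.331 / 0.126 = -58.18‰

-58.2‰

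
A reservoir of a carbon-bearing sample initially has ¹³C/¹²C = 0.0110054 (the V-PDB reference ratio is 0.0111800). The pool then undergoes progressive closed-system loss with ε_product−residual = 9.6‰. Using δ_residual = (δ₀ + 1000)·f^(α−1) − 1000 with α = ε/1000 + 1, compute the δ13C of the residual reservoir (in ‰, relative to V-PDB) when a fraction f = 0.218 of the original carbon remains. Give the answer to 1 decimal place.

-29.9‰

δ₀ = (0.0110054/0.0111800 − 1)×1000 = (0.984383 − 1)×1000 = -15.617‰
α − 1 = ε/1000 = 0.0096
f^(α−1) = 0.218^(0.0096) = 0.985483
δ_res = (-15.617 + 1000) × 0.985483 − 1000 = 970.093 − 1000 = -29.91‰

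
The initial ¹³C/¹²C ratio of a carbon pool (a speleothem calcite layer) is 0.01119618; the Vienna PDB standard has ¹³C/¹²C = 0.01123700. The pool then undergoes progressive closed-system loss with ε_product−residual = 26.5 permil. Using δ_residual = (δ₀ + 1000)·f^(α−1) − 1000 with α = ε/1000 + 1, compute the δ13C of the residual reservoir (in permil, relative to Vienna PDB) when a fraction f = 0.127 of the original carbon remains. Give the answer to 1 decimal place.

-56.7 permil

δ₀ = (0.01119618/0.01123700 − 1)×1000 = (0.996367 − 1)×1000 = -3.633 permil
α − 1 = ε/1000 = 0.0265
f^(α−1) = 0.127^(0.0265) = 0.946784
δ_res = (-3.633 + 1000) × 0.946784 − 1000 = 943.344 − 1000 = -56.66 permil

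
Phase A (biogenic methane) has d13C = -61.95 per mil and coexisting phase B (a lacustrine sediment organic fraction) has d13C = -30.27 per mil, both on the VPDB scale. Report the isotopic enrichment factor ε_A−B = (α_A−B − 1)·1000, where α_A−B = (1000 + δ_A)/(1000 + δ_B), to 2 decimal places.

α_A−B = (1000 + -61.95) / (1000 + -30.27) = 938.05 / 969.73 = 0.967331
ε_A−B = (0.967331 − 1) × 1000 = -32.669 per mil
(The approximation ε ≈ δ_A − δ_B would give -31.68 per mil.)

-32.67 per mil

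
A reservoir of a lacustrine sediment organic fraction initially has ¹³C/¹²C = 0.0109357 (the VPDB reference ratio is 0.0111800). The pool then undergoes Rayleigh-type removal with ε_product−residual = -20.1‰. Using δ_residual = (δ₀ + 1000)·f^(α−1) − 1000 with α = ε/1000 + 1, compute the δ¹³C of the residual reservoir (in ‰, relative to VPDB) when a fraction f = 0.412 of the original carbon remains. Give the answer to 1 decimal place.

-4.3‰

δ₀ = (0.0109357/0.0111800 − 1)×1000 = (0.978148 − 1)×1000 = -21.852‰
α − 1 = ε/1000 = -0.0201
f^(α−1) = 0.412^(-0.0201) = 1.017983
δ_res = (-21.852 + 1000) × 1.017983 − 1000 = 995.739 − 1000 = -4.26‰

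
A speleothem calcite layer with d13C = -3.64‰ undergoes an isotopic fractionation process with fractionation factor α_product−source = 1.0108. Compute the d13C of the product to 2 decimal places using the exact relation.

7.12‰

δ_product = (δ_source + 1000)·α − 1000
δ_product = (-3.64 + 1000) × 1.0108 − 1000
δ_product = 1007.121 − 1000 = 7.121‰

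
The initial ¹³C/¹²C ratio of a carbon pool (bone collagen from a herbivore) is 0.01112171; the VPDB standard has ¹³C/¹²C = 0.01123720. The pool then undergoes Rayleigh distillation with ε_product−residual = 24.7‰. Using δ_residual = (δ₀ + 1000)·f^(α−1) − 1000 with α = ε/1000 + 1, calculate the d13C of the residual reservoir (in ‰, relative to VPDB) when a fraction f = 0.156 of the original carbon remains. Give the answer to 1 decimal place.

-54.7‰

δ₀ = (0.01112171/0.01123720 − 1)×1000 = (0.989723 − 1)×1000 = -10.277‰
α − 1 = ε/1000 = 0.0247
f^(α−1) = 0.156^(0.0247) = 0.955147
δ_res = (-10.277 + 1000) × 0.955147 − 1000 = 945.330 − 1000 = -54.67‰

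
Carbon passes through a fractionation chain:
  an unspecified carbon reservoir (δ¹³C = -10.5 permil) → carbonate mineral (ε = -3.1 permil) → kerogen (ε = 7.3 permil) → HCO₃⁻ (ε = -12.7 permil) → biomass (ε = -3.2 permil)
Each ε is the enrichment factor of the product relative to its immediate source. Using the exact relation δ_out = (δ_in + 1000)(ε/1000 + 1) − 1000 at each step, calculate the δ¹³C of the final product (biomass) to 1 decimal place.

step 1: δ = (-10.50 + 1000)·(-3.1/1000 + 1) − 1000 = -13.57 permil
step 2: δ = (-13.57 + 1000)·(7.3/1000 + 1) − 1000 = -6.37 permil
step 3: δ = (-6.37 + 1000)·(-12.7/1000 + 1) − 1000 = -18.99 permil
step 4: δ = (-18.99 + 1000)·(-3.2/1000 + 1) − 1000 = -22.12 permil

-22.1 permil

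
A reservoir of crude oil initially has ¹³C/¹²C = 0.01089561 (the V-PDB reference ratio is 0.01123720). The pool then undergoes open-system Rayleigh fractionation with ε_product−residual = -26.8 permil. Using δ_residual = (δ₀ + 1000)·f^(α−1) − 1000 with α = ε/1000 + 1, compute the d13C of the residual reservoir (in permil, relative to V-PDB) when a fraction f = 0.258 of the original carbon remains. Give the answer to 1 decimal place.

δ₀ = (0.01089561/0.01123720 − 1)×1000 = (0.969602 − 1)×1000 = -30.398 permil
α − 1 = ε/1000 = -0.0268
f^(α−1) = 0.258^(-0.0268) = 1.036976
δ_res = (-30.398 + 1000) × 1.036976 − 1000 = 1005.454 − 1000 = 5.45 permil

5.5 permil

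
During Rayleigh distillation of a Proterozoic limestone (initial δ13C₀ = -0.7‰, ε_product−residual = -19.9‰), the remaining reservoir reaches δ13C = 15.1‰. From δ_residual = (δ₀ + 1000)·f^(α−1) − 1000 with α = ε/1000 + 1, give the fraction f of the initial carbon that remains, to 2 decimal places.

0.45

α − 1 = ε/1000 = -0.0199
(δ_res + 1000)/(δ₀ + 1000) = (15.1 + 1000)/(-0.7 + 1000) = 1015.1/999.3 = 1.015811
f = 1.015811^(1/-0.0199) = exp(ln(1.015811)/-0.0199) = exp(0.01569/-0.0199)
f = exp(-0.7883) = 0.4546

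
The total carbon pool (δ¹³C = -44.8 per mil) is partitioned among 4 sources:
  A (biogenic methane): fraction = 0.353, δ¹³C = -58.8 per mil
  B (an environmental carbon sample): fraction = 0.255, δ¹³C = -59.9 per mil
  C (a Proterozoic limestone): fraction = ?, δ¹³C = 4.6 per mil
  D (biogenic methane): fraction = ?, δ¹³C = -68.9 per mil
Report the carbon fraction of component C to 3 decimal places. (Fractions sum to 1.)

0.248

Let f_C and f_D be the unknown fractions; fractions sum to 1 so f_C + f_D = 0.392.
Mass balance: Σ fᵢ·δᵢ = δ_bulk ⇒ f_C·(4.6) + f_D·(-68.9) = -44.8 − (-36.031) = -8.769
Substitute f_D = 0.392 − f_C:
f_C·(4.6 − -68.9) = -8.769 − 0.392×(-68.9) = 18.240
f_C = 18.240 / 73.5 = 0.2482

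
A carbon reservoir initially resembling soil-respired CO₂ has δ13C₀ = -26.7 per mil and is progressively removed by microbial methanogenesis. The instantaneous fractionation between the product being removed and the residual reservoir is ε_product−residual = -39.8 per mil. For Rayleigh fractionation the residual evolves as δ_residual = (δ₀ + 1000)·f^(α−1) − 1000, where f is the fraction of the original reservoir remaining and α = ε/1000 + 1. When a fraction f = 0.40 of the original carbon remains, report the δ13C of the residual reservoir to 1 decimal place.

Rayleigh residual: δ_res = (δ₀ + 1000)·f^(α−1) − 1000
α = ε/1000 + 1 = 0.96020, so α − 1 = -0.03980
f^(α−1) = 0.40^(-0.03980) = 1.037141
δ_res = (-26.7 + 1000) × 1.037141 − 1000 = 1009.450 − 1000 = 9.45 per mil

9.4 per mil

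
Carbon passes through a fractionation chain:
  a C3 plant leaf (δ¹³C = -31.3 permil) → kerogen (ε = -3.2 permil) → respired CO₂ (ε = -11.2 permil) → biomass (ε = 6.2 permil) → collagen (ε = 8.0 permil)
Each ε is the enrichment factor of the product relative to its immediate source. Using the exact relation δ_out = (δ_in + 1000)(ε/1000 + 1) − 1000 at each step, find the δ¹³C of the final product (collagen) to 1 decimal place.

-31.6 permil

step 1: δ = (-31.30 + 1000)·(-3.2/1000 + 1) − 1000 = -34.40 permil
step 2: δ = (-34.40 + 1000)·(-11.2/1000 + 1) − 1000 = -45.21 permil
step 3: δ = (-45.21 + 1000)·(6.2/1000 + 1) − 1000 = -39.29 permil
step 4: δ = (-39.29 + 1000)·(8.0/1000 + 1) − 1000 = -31.61 permil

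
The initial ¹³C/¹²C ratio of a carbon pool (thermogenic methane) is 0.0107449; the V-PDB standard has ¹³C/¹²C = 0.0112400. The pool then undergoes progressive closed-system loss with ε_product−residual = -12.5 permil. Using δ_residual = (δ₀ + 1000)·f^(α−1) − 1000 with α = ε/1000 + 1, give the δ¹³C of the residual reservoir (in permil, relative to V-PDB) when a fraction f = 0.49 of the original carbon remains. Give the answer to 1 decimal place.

δ₀ = (0.0107449/0.0112400 − 1)×1000 = (0.955952 − 1)×1000 = -44.048 permil
α − 1 = ε/1000 = -0.0125
f^(α−1) = 0.49^(-0.0125) = 1.008957
δ_res = (-44.048 + 1000) × 1.008957 − 1000 = 964.514 − 1000 = -35.49 permil

-35.5 permil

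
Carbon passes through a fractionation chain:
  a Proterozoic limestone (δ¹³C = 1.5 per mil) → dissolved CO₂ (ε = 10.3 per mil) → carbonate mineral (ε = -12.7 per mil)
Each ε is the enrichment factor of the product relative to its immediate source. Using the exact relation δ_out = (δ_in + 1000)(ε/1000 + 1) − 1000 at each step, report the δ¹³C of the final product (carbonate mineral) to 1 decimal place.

-1.0 per mil

step 1: δ = (1.50 + 1000)·(10.3/1000 + 1) − 1000 = 11.82 per mil
step 2: δ = (11.82 + 1000)·(-12.7/1000 + 1) − 1000 = -1.03 per mil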